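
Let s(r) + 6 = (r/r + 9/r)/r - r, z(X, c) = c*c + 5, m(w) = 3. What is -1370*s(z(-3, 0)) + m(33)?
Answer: 71529/5 ≈ 14306.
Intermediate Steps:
z(X, c) = 5 + c² (z(X, c) = c² + 5 = 5 + c²)
s(r) = -6 - r + (1 + 9/r)/r (s(r) = -6 + ((r/r + 9/r)/r - r) = -6 + ((1 + 9/r)/r - r) = -6 + (-r + (1 + 9/r)/r) = -6 - r + (1 + 9/r)/r)
-1370*s(z(-3, 0)) + m(33) = -1370*(-6 + 1/(5 + 0²) - (5 + 0²) + 9/(5 + 0²)²) + 3 = -1370*(-6 + 1/(5 + 0) - (5 + 0) + 9/(5 + 0)²) + 3 = -1370*(-6 + 1/5 - 1*5 + 9/5²) + 3 = -1370*(-6 + ⅕ - 5 + 9*(1/25)) + 3 = -1370*(-6 + ⅕ - 5 + 9/25) + 3 = -1370*(-261/25) + 3 = 71514/5 + 3 = 71529/5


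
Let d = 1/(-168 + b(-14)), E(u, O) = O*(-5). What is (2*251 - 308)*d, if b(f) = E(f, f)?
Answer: -97/49 ≈ -1.9796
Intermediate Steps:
E(u, O) = -5*O
b(f) = -5*f
d = -1/98 (d = 1/(-168 - 5*(-14)) = 1/(-168 + 70) = 1/(-98) = -1/98 ≈ -0.010204)
(2*251 - 308)*d = (2*251 - 308)*(-1/98) = (502 - 308)*(-1/98) = 194*(-1/98) = -97/49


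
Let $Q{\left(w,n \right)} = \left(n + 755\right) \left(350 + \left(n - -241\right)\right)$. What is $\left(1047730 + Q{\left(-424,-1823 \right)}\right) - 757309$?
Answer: $1606197$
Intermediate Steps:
$Q{\left(w,n \right)} = \left(591 + n\right) \left(755 + n\right)$ ($Q{\left(w,n \right)} = \left(755 + n\right) \left(350 + \left(n + 241\right)\right) = \left(755 + n\right) \left(350 + \left(241 + n\right)\right) = \left(755 + n\right) \left(591 + n\right) = \left(591 + n\right) \left(755 + n\right)$)
$\left(1047730 + Q{\left(-424,-1823 \right)}\right) - 757309 = \left(1047730 + \left(446205 + \left(-1823\right)^{2} + 1346 \left(-1823\right)\right)\right) - 757309 = \left(1047730 + \left(446205 + 3323329 - 2453758\right)\right) - 757309 = \left(1047730 + 1315776\right) - 757309 = 2363506 - 757309 = 1606197$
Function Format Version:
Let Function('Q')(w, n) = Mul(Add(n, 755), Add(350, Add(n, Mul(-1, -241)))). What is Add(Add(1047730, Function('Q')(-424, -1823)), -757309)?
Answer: 1606197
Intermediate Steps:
Function('Q')(w, n) = Mul(Add(591, n), Add(755, n)) (Function('Q')(w, n) = Mul(Add(755, n), Add(350, Add(n, 241))) = Mul(Add(755, n), Add(350, Add(241, n))) = Mul(Add(755, n), Add(591, n)) = Mul(Add(591, n), Add(755, n)))
Add(Add(1047730, Function('Q')(-424, -1823)), -757309) = Add(Add(1047730, Add(446205, Pow(-1823, 2), Mul(1346, -1823))), -757309) = Add(Add(1047730, Add(446205, 3323329, -2453758)), -757309) = Add(Add(1047730, 1315776), -757309) = Add(2363506, -757309) = 1606197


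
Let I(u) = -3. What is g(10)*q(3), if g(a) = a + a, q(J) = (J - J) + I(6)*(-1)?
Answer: 60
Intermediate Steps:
q(J) = 3 (q(J) = (J - J) - 3*(-1) = 0 + 3 = 3)
g(a) = 2*a
g(10)*q(3) = (2*10)*3 = 20*3 = 60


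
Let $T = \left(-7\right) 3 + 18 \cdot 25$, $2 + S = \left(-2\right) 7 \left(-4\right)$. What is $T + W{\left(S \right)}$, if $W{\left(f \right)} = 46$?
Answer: $475$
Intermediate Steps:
$S = 54$ ($S = -2 + \left(-2\right) 7 \left(-4\right) = -2 - -56 = -2 + 56 = 54$)
$T = 429$ ($T = -21 + 450 = 429$)
$T + W{\left(S \right)} = 429 + 46 = 475$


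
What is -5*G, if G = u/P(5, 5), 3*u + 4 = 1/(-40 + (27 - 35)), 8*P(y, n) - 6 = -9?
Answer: -965/54 ≈ -17.870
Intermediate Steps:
P(y, n) = -3/8 (P(y, n) = 3/4 + (1/8)*(-9) = 3/4 - 9/8 = -3/8)
u = -193/144 (u = -4/3 + 1/(3*(-40 + (27 - 35))) = -4/3 + 1/(3*(-40 - 8)) = -4/3 + (1/3)/(-48) = -4/3 + (1/3)*(-1/48) = -4/3 - 1/144 = -193/144 ≈ -1.3403)
G = 193/54 (G = -193/(144*(-3/8)) = -193/144*(-8/3) = 193/54 ≈ 3.5741)
-5*G = -5*193/54 = -965/54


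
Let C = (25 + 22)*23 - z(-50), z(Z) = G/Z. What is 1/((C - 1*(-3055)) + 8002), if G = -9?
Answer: 50/606891 ≈ 8.2387e-5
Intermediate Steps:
z(Z) = -9/Z
C = 54041/50 (C = (25 + 22)*23 - (-9)/(-50) = 47*23 - (-9)*(-1)/50 = 1081 - 1*9/50 = 1081 - 9/50 = 54041/50 ≈ 1080.8)
1/((C - 1*(-3055)) + 8002) = 1/((54041/50 - 1*(-3055)) + 8002) = 1/((54041/50 + 3055) + 8002) = 1/(206791/50 + 8002) = 1/(606891/50) = 50/606891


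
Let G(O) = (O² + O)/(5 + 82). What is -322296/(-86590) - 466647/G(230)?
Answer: -103468863/136070 ≈ -760.41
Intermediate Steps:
G(O) = O/87 + O²/87 (G(O) = (O + O²)/87 = (O + O²)*(1/87) = O/87 + O²/87)
-322296/(-86590) - 466647/G(230) = -322296/(-86590) - 466647*87/(230*(1 + 230)) = -322296*(-1/86590) - 466647/((1/87)*230*231) = 161148/43295 - 466647/17710/29 = 161148/43295 - 466647*29/17710 = 161148/43295 - 588381/770 = -103468863/136070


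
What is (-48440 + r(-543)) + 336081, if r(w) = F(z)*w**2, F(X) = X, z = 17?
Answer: 5300074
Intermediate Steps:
r(w) = 17*w**2
(-48440 + r(-543)) + 336081 = (-48440 + 17*(-543)**2) + 336081 = (-48440 + 17*294849) + 336081 = (-48440 + 5012433) + 336081 = 4963993 + 336081 = 5300074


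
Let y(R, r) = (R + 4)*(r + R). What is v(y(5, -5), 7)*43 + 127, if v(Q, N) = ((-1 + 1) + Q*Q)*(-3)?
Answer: 127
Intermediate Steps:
y(R, r) = (4 + R)*(R + r)
v(Q, N) = -3*Q² (v(Q, N) = (0 + Q²)*(-3) = Q²*(-3) = -3*Q²)
v(y(5, -5), 7)*43 + 127 = -3*(5² + 4*5 + 4*(-5) + 5*(-5))²*43 + 127 = -3*(25 + 20 - 20 - 25)²*43 + 127 = -3*0²*43 + 127 = -3*0*43 + 127 = 0*43 + 127 = 0 + 127 = 127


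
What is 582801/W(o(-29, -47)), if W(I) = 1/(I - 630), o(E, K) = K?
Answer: -394556277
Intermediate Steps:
W(I) = 1/(-630 + I)
582801/W(o(-29, -47)) = 582801/(1/(-630 - 47)) = 582801/(1/(-677)) = 582801/(-1/677) = 582801*(-677) = -394556277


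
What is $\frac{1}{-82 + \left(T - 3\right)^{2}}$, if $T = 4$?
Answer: $- \frac{1}{81} \approx -0.012346$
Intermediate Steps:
$\frac{1}{-82 + \left(T - 3\right)^{2}} = \frac{1}{-82 + \left(4 - 3\right)^{2}} = \frac{1}{-82 + 1^{2}} = \frac{1}{-82 + 1} = \frac{1}{-81} = - \frac{1}{81}$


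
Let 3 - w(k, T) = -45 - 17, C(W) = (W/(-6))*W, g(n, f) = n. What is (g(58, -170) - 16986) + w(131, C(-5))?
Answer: -16863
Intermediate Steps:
C(W) = -W²/6 (C(W) = (W*(-⅙))*W = (-W/6)*W = -W²/6)
w(k, T) = 65 (w(k, T) = 3 - (-45 - 17) = 3 - 1*(-62) = 3 + 62 = 65)
(g(58, -170) - 16986) + w(131, C(-5)) = (58 - 16986) + 65 = -16928 + 65 = -16863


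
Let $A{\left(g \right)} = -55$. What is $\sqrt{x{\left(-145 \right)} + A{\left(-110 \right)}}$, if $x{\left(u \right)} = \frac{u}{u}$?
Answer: $3 i \sqrt{6} \approx 7.3485 i$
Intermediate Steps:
$x{\left(u \right)} = 1$
$\sqrt{x{\left(-145 \right)} + A{\left(-110 \right)}} = \sqrt{1 - 55} = \sqrt{-54} = 3 i \sqrt{6}$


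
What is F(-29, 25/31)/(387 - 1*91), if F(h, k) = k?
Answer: 25/9176 ≈ 0.0027245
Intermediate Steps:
F(-29, 25/31)/(387 - 1*91) = (25/31)/(387 - 1*91) = (25*(1/31))/(387 - 91) = (25/31)/296 = (25/31)*(1/296) = 25/9176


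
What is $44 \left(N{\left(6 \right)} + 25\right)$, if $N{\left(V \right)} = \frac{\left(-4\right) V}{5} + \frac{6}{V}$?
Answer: $\frac{4664}{5} \approx 932.8$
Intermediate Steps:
$N{\left(V \right)} = \frac{6}{V} - \frac{4 V}{5}$ ($N{\left(V \right)} = - 4 V \frac{1}{5} + \frac{6}{V} = - \frac{4 V}{5} + \frac{6}{V} = \frac{6}{V} - \frac{4 V}{5}$)
$44 \left(N{\left(6 \right)} + 25\right) = 44 \left(\left(\frac{6}{6} - \frac{24}{5}\right) + 25\right) = 44 \left(\left(6 \cdot \frac{1}{6} - \frac{24}{5}\right) + 25\right) = 44 \left(\left(1 - \frac{24}{5}\right) + 25\right) = 44 \left(- \frac{19}{5} + 25\right) = 44 \cdot \frac{106}{5} = \frac{4664}{5}$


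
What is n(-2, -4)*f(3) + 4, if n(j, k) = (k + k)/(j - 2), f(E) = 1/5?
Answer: 22/5 ≈ 4.4000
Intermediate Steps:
f(E) = ⅕
n(j, k) = 2*k/(-2 + j) (n(j, k) = (2*k)/(-2 + j) = 2*k/(-2 + j))
n(-2, -4)*f(3) + 4 = (2*(-4)/(-2 - 2))*(⅕) + 4 = (2*(-4)/(-4))*(⅕) + 4 = (2*(-4)*(-¼))*(⅕) + 4 = 2*(⅕) + 4 = ⅖ + 4 = 22/5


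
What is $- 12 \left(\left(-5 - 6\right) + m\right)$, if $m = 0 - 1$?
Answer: $144$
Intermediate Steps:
$m = -1$ ($m = 0 - 1 = -1$)
$- 12 \left(\left(-5 - 6\right) + m\right) = - 12 \left(\left(-5 - 6\right) - 1\right) = - 12 \left(-11 - 1\right) = \left(-12\right) \left(-12\right) = 144$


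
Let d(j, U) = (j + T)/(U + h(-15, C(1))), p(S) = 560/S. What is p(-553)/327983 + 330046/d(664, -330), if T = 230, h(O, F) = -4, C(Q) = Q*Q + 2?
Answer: -1428135352972834/11582063679 ≈ -1.2331e+5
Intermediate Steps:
C(Q) = 2 + Q**2 (C(Q) = Q**2 + 2 = 2 + Q**2)
d(j, U) = (230 + j)/(-4 + U) (d(j, U) = (j + 230)/(U - 4) = (230 + j)/(-4 + U))
p(-553)/327983 + 330046/d(664, -330) = (560/(-553))/327983 + 330046/(((230 + 664)/(-4 - 330))) = (560*(-1/553))*(1/327983) + 330046/((894/(-334))) = -80/79*1/327983 + 330046/((-1/334*894)) = -80/25910657 + 330046/(-447/167) = -80/25910657 + 330046*(-167/447) = -80/25910657 - 55117682/447 = -1428135352972834/11582063679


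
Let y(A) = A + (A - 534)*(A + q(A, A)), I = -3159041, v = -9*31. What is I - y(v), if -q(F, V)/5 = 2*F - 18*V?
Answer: -21531749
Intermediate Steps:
q(F, V) = -10*F + 90*V (q(F, V) = -5*(2*F - 18*V) = -5*(-18*V + 2*F) = -10*F + 90*V)
v = -279
y(A) = A + 81*A*(-534 + A) (y(A) = A + (A - 534)*(A + (-10*A + 90*A)) = A + (-534 + A)*(A + 80*A) = A + (-534 + A)*(81*A) = A + 81*A*(-534 + A))
I - y(v) = -3159041 - (-279)*(-43253 + 81*(-279)) = -3159041 - (-279)*(-43253 - 22599) = -3159041 - (-279)*(-65852) = -3159041 - 1*18372708 = -3159041 - 18372708 = -21531749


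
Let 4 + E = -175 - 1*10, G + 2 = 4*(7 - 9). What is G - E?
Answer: 179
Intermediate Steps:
G = -10 (G = -2 + 4*(7 - 9) = -2 + 4*(-2) = -2 - 8 = -10)
E = -189 (E = -4 + (-175 - 1*10) = -4 + (-175 - 10) = -4 - 185 = -189)
G - E = -10 - 1*(-189) = -10 + 189 = 179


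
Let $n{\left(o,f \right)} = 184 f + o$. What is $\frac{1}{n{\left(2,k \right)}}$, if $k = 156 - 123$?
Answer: $\frac{1}{6074} \approx 0.00016464$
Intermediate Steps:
$k = 33$
$n{\left(o,f \right)} = o + 184 f$
$\frac{1}{n{\left(2,k \right)}} = \frac{1}{2 + 184 \cdot 33} = \frac{1}{2 + 6072} = \frac{1}{6074}$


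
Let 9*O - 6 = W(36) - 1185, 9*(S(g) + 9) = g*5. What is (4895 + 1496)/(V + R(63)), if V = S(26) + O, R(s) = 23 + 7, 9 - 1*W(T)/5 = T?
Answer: -57519/995 ≈ -57.808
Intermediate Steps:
W(T) = 45 - 5*T
R(s) = 30
S(g) = -9 + 5*g/9 (S(g) = -9 + (g*5)/9 = -9 + (5*g)/9 = -9 + 5*g/9)
O = -146 (O = ⅔ + ((45 - 5*36) - 1185)/9 = ⅔ + ((45 - 180) - 1185)/9 = ⅔ + (-135 - 1185)/9 = ⅔ + (⅑)*(-1320) = ⅔ - 440/3 = -146)
V = -1265/9 (V = (-9 + (5/9)*26) - 146 = (-9 + 130/9) - 146 = 49/9 - 146 = -1265/9 ≈ -140.56)
(4895 + 1496)/(V + R(63)) = (4895 + 1496)/(-1265/9 + 30) = 6391/(-995/9) = 6391*(-9/995) = -57519/995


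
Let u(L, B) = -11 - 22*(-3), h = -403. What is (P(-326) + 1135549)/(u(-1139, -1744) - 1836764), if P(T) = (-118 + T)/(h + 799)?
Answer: -37473080/60611397 ≈ -0.61825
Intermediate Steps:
u(L, B) = 55 (u(L, B) = -11 + 66 = 55)
P(T) = -59/198 + T/396 (P(T) = (-118 + T)/(-403 + 799) = (-118 + T)/396 = (-118 + T)*(1/396) = -59/198 + T/396)
(P(-326) + 1135549)/(u(-1139, -1744) - 1836764) = ((-59/198 + (1/396)*(-326)) + 1135549)/(55 - 1836764) = ((-59/198 - 163/198) + 1135549)/(-1836709) = (-37/33 + 1135549)*(-1/1836709) = (37473080/33)*(-1/1836709) = -37473080/60611397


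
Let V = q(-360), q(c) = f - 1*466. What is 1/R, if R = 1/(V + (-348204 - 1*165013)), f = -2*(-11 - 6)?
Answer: -513649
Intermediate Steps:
f = 34 (f = -2*(-17) = 34)
q(c) = -432 (q(c) = 34 - 1*466 = 34 - 466 = -432)
V = -432
R = -1/513649 (R = 1/(-432 + (-348204 - 1*165013)) = 1/(-432 + (-348204 - 165013)) = 1/(-432 - 513217) = 1/(-513649) = -1/513649 ≈ -1.9469e-6)
1/R = 1/(-1/513649) = -513649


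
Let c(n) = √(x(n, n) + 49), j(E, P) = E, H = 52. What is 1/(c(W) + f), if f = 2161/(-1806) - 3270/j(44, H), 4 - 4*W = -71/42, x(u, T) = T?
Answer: -59604992832/4461256686413 - 9396618*√355782/4461256686413 ≈ -0.014617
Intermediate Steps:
W = 239/168 (W = 1 - (-71)/(4*42) = 1 - ¼*(-71/42) = 1 + 71/168 = 239/168 ≈ 1.4226)
c(n) = √(49 + n) (c(n) = √(n + 49) = √(49 + n))
f = -750088/9933 (f = 2161/(-1806) - 3270/44 = 2161*(-1/1806) - 3270*1/44 = -2161/1806 - 1635/22 = -750088/9933 ≈ -75.515)
1/(c(W) + f) = 1/(√(49 + 239/168) - 750088/9933) = 1/(√(8471/168) - 750088/9933) = 1/(√355782/84 - 750088/9933) = 1/(-750088/9933 + √355782/84)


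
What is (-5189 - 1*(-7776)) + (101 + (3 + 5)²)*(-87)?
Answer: -11768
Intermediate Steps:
(-5189 - 1*(-7776)) + (101 + (3 + 5)²)*(-87) = (-5189 + 7776) + (101 + 8²)*(-87) = 2587 + (101 + 64)*(-87) = 2587 + 165*(-87) = 2587 - 14355 = -11768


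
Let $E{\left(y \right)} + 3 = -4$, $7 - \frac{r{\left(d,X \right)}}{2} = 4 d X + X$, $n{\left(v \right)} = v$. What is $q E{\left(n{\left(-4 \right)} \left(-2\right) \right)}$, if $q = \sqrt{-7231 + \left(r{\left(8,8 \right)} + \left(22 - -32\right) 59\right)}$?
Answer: $- 7 i \sqrt{4559} \approx - 472.64 i$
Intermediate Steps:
$r{\left(d,X \right)} = 14 - 2 X - 8 X d$ ($r{\left(d,X \right)} = 14 - 2 \left(4 d X + X\right) = 14 - 2 \left(4 X d + X\right) = 14 - 2 \left(X + 4 X d\right) = 14 - \left(2 X + 8 X d\right) = 14 - 2 X - 8 X d$)
$E{\left(y \right)} = -7$ ($E{\left(y \right)} = -3 - 4 = -7$)
$q = i \sqrt{4559}$ ($q = \sqrt{-7231 + \left(\left(14 - 16 - 64 \cdot 8\right) + \left(22 - -32\right) 59\right)} = \sqrt{-7231 + \left(\left(14 - 16 - 512\right) + \left(22 + 32\right) 59\right)} = \sqrt{-7231 + \left(-514 + 54 \cdot 59\right)} = \sqrt{-7231 + \left(-514 + 3186\right)} = \sqrt{-7231 + 2672} = \sqrt{-4559} = i \sqrt{4559} \approx 67.52 i$)
$q E{\left(n{\left(-4 \right)} \left(-2\right) \right)} = i \sqrt{4559} \left(-7\right) = - 7 i \sqrt{4559}$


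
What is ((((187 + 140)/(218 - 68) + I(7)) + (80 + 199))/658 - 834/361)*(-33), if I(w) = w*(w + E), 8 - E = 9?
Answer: 712971633/11876900 ≈ 60.030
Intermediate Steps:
E = -1 (E = 8 - 1*9 = 8 - 9 = -1)
I(w) = w*(-1 + w) (I(w) = w*(w - 1) = w*(-1 + w))
((((187 + 140)/(218 - 68) + I(7)) + (80 + 199))/658 - 834/361)*(-33) = ((((187 + 140)/(218 - 68) + 7*(-1 + 7)) + (80 + 199))/658 - 834/361)*(-33) = (((327/150 + 7*6) + 279)*(1/658) - 834*1/361)*(-33) = (((327*(1/150) + 42) + 279)*(1/658) - 834/361)*(-33) = (((109/50 + 42) + 279)*(1/658) - 834/361)*(-33) = ((2209/50 + 279)*(1/658) - 834/361)*(-33) = ((16159/50)*(1/658) - 834/361)*(-33) = (16159/32900 - 834/361)*(-33) = -21605201/11876900*(-33) = 712971633/11876900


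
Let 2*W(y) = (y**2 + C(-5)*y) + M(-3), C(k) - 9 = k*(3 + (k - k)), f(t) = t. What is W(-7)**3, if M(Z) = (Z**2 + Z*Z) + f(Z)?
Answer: 148877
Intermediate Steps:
C(k) = 9 + 3*k (C(k) = 9 + k*(3 + (k - k)) = 9 + k*(3 + 0) = 9 + k*3 = 9 + 3*k)
M(Z) = Z + 2*Z**2 (M(Z) = (Z**2 + Z*Z) + Z = (Z**2 + Z**2) + Z = 2*Z**2 + Z = Z + 2*Z**2)
W(y) = 15/2 + y**2/2 - 3*y (W(y) = ((y**2 + (9 + 3*(-5))*y) - 3*(1 + 2*(-3)))/2 = ((y**2 + (9 - 15)*y) - 3*(1 - 6))/2 = ((y**2 - 6*y) - 3*(-5))/2 = ((y**2 - 6*y) + 15)/2 = (15 + y**2 - 6*y)/2 = 15/2 + y**2/2 - 3*y)
W(-7)**3 = (15/2 + (1/2)*(-7)**2 - 3*(-7))**3 = (15/2 + (1/2)*49 + 21)**3 = (15/2 + 49/2 + 21)**3 = 53**3 = 148877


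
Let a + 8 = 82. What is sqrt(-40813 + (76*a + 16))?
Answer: I*sqrt(35173) ≈ 187.54*I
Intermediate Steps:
a = 74 (a = -8 + 82 = 74)
sqrt(-40813 + (76*a + 16)) = sqrt(-40813 + (76*74 + 16)) = sqrt(-40813 + (5624 + 16)) = sqrt(-40813 + 5640) = sqrt(-35173) = I*sqrt(35173)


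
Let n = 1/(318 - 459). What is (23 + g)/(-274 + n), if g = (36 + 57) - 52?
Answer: -9024/38635 ≈ -0.23357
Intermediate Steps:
n = -1/141 (n = 1/(-141) = -1/141 ≈ -0.0070922)
g = 41 (g = 93 - 52 = 41)
(23 + g)/(-274 + n) = (23 + 41)/(-274 - 1/141) = 64/(-38635/141) = 64*(-141/38635) = -9024/38635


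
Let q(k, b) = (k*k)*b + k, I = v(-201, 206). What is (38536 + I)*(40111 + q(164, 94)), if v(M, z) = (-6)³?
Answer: 98424881680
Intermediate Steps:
v(M, z) = -216
I = -216
q(k, b) = k + b*k² (q(k, b) = k²*b + k = b*k² + k = k + b*k²)
(38536 + I)*(40111 + q(164, 94)) = (38536 - 216)*(40111 + 164*(1 + 94*164)) = 38320*(40111 + 164*(1 + 15416)) = 38320*(40111 + 164*15417) = 38320*(40111 + 2528388) = 38320*2568499 = 98424881680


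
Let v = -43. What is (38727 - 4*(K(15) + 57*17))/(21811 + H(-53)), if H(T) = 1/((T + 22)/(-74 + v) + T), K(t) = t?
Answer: 214660470/134573753 ≈ 1.5951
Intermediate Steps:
H(T) = 1/(-22/117 + 116*T/117) (H(T) = 1/((T + 22)/(-74 - 43) + T) = 1/((22 + T)/(-117) + T) = 1/((22 + T)*(-1/117) + T) = 1/((-22/117 - T/117) + T) = 1/(-22/117 + 116*T/117))
(38727 - 4*(K(15) + 57*17))/(21811 + H(-53)) = (38727 - 4*(15 + 57*17))/(21811 + 117/(2*(-11 + 58*(-53)))) = (38727 - 4*(15 + 969))/(21811 + 117/(2*(-11 - 3074))) = (38727 - 4*984)/(21811 + (117/2)/(-3085)) = (38727 - 3936)/(21811 + (117/2)*(-1/3085)) = 34791/(21811 - 117/6170) = 34791/(134573753/6170) = 34791*(6170/134573753) = 214660470/134573753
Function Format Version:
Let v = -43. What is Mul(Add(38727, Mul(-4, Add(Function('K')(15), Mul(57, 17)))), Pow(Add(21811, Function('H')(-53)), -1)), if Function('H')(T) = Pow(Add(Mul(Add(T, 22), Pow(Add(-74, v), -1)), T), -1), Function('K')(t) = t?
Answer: Rational(214660470, 134573753) ≈ 1.5951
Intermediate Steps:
Function('H')(T) = Pow(Add(Rational(-22, 117), Mul(Rational(116, 117), T)), -1) (Function('H')(T) = Pow(Add(Mul(Add(T, 22), Pow(Add(-74, -43), -1)), T), -1) = Pow(Add(Mul(Add(22, T), Pow(-117, -1)), T), -1) = Pow(Add(Mul(Add(22, T), Rational(-1, 117)), T), -1) = Pow(Add(Add(Rational(-22, 117), Mul(Rational(-1, 117), T)), T), -1) = Pow(Add(Rational(-22, 117), Mul(Rational(116, 117), T)), -1))
Mul(Add(38727, Mul(-4, Add(Function('K')(15), Mul(57, 17)))), Pow(Add(21811, Function('H')(-53)), -1)) = Mul(Add(38727, Mul(-4, Add(15, Mul(57, 17)))), Pow(Add(21811, Mul(Rational(117, 2), Pow(Add(-11, Mul(58, -53)), -1))), -1)) = Mul(Add(38727, Mul(-4, Add(15, 969))), Pow(Add(21811, Mul(Rational(117, 2), Pow(Add(-11, -3074), -1))), -1)) = Mul(Add(38727, Mul(-4, 984)), Pow(Add(21811, Mul(Rational(117, 2), Pow(-3085, -1))), -1)) = Mul(Add(38727, -3936), Pow(Add(21811, Mul(Rational(117, 2), Rational(-1, 3085))), -1)) = Mul(34791, Pow(Add(21811, Rational(-117, 6170)), -1)) = Mul(34791, Pow(Rational(134573753, 6170), -1)) = Mul(34791, Rational(6170, 134573753)) = Rational(214660470, 134573753)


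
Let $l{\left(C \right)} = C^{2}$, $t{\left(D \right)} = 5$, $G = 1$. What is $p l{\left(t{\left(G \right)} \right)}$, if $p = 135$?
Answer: $3375$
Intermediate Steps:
$p l{\left(t{\left(G \right)} \right)} = 135 \cdot 5^{2} = 135 \cdot 25 = 3375$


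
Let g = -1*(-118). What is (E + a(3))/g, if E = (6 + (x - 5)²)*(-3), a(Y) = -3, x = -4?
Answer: -132/59 ≈ -2.2373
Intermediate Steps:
g = 118
E = -261 (E = (6 + (-4 - 5)²)*(-3) = (6 + (-9)²)*(-3) = (6 + 81)*(-3) = 87*(-3) = -261)
(E + a(3))/g = (-261 - 3)/118 = (1/118)*(-264) = -132/59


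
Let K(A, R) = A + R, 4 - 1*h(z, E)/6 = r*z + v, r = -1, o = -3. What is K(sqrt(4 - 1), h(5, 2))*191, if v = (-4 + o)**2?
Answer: -45840 + 191*sqrt(3) ≈ -45509.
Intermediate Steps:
v = 49 (v = (-4 - 3)**2 = (-7)**2 = 49)
h(z, E) = -270 + 6*z (h(z, E) = 24 - 6*(-z + 49) = 24 - 6*(49 - z) = 24 + (-294 + 6*z) = -270 + 6*z)
K(sqrt(4 - 1), h(5, 2))*191 = (sqrt(4 - 1) + (-270 + 6*5))*191 = (sqrt(3) + (-270 + 30))*191 = (sqrt(3) - 240)*191 = (-240 + sqrt(3))*191 = -45840 + 191*sqrt(3)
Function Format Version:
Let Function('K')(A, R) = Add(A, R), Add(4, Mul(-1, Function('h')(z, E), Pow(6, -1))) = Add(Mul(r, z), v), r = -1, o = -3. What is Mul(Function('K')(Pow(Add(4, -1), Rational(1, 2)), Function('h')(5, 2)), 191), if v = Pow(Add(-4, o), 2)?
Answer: Add(-45840, Mul(191, Pow(3, Rational(1, 2)))) ≈ -45509.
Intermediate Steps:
v = 49 (v = Pow(Add(-4, -3), 2) = Pow(-7, 2) = 49)
Function('h')(z, E) = Add(-270, Mul(6, z)) (Function('h')(z, E) = Add(24, Mul(-6, Add(Mul(-1, z), 49))) = Add(24, Mul(-6, Add(49, Mul(-1, z)))) = Add(24, Add(-294, Mul(6, z))) = Add(-270, Mul(6, z)))
Mul(Function('K')(Pow(Add(4, -1), Rational(1, 2)), Function('h')(5, 2)), 191) = Mul(Add(Pow(Add(4, -1), Rational(1, 2)), Add(-270, Mul(6, 5))), 191) = Mul(Add(Pow(3, Rational(1, 2)), Add(-270, 30)), 191) = Mul(Add(Pow(3, Rational(1, 2)), -240), 191) = Mul(Add(-240, Pow(3, Rational(1, 2))), 191) = Add(-45840, Mul(191, Pow(3, Rational(1, 2))))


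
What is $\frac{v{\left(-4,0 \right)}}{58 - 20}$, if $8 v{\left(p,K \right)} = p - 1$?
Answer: $- \frac{5}{304} \approx -0.016447$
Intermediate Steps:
$v{\left(p,K \right)} = - \frac{1}{8} + \frac{p}{8}$ ($v{\left(p,K \right)} = \frac{p - 1}{8} = \frac{-1 + p}{8} = - \frac{1}{8} + \frac{p}{8}$)
$\frac{v{\left(-4,0 \right)}}{58 - 20} = \frac{- \frac{1}{8} + \frac{1}{8} \left(-4\right)}{58 - 20} = \frac{- \frac{1}{8} - \frac{1}{2}}{38} = \left(- \frac{5}{8}\right) \frac{1}{38} = - \frac{5}{304}$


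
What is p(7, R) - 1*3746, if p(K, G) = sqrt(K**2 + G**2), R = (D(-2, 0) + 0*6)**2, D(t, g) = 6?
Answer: -3746 + sqrt(1345) ≈ -3709.3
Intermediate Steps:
R = 36 (R = (6 + 0*6)**2 = (6 + 0)**2 = 6**2 = 36)
p(K, G) = sqrt(G**2 + K**2)
p(7, R) - 1*3746 = sqrt(36**2 + 7**2) - 1*3746 = sqrt(1296 + 49) - 3746 = sqrt(1345) - 3746 = -3746 + sqrt(1345)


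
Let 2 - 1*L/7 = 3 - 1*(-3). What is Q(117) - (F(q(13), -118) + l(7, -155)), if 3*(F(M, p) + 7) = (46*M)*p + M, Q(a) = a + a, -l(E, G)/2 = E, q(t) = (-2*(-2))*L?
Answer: -202353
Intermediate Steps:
L = -28 (L = 14 - 7*(3 - 1*(-3)) = 14 - 7*(3 + 3) = 14 - 7*6 = 14 - 42 = -28)
q(t) = -112 (q(t) = -2*(-2)*(-28) = 4*(-28) = -112)
l(E, G) = -2*E
Q(a) = 2*a
F(M, p) = -7 + M/3 + 46*M*p/3 (F(M, p) = -7 + ((46*M)*p + M)/3 = -7 + (46*M*p + M)/3 = -7 + (M + 46*M*p)/3 = -7 + (M/3 + 46*M*p/3) = -7 + M/3 + 46*M*p/3)
Q(117) - (F(q(13), -118) + l(7, -155)) = 2*117 - ((-7 + (1/3)*(-112) + (46/3)*(-112)*(-118)) - 2*7) = 234 - ((-7 - 112/3 + 607936/3) - 14) = 234 - (202601 - 14) = 234 - 1*202587 = 234 - 202587 = -202353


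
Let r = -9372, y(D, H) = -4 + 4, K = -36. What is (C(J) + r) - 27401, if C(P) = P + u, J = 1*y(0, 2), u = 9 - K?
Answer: -36728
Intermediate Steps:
y(D, H) = 0
u = 45 (u = 9 - 1*(-36) = 9 + 36 = 45)
J = 0 (J = 1*0 = 0)
C(P) = 45 + P (C(P) = P + 45 = 45 + P)
(C(J) + r) - 27401 = ((45 + 0) - 9372) - 27401 = (45 - 9372) - 27401 = -9327 - 27401 = -36728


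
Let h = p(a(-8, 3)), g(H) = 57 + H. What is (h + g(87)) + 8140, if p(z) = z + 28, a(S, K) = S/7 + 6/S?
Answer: 232683/28 ≈ 8310.1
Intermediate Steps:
a(S, K) = 6/S + S/7 (a(S, K) = S*(⅐) + 6/S = S/7 + 6/S = 6/S + S/7)
p(z) = 28 + z
h = 731/28 (h = 28 + (6/(-8) + (⅐)*(-8)) = 28 + (6*(-⅛) - 8/7) = 28 + (-¾ - 8/7) = 28 - 53/28 = 731/28 ≈ 26.107)
(h + g(87)) + 8140 = (731/28 + (57 + 87)) + 8140 = (731/28 + 144) + 8140 = 4763/28 + 8140 = 232683/28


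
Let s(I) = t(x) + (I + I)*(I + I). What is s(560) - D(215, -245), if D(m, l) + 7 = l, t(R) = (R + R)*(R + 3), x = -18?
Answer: 1255192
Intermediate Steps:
t(R) = 2*R*(3 + R) (t(R) = (2*R)*(3 + R) = 2*R*(3 + R))
D(m, l) = -7 + l
s(I) = 540 + 4*I² (s(I) = 2*(-18)*(3 - 18) + (I + I)*(I + I) = 2*(-18)*(-15) + (2*I)*(2*I) = 540 + 4*I²)
s(560) - D(215, -245) = (540 + 4*560²) - (-7 - 245) = (540 + 4*313600) - 1*(-252) = (540 + 1254400) + 252 = 1254940 + 252 = 1255192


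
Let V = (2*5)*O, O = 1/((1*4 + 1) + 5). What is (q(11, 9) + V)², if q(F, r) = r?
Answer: 100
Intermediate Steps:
O = ⅒ (O = 1/((4 + 1) + 5) = 1/(5 + 5) = 1/10 = ⅒ ≈ 0.10000)
V = 1 (V = (2*5)*(⅒) = 10*(⅒) = 1)
(q(11, 9) + V)² = (9 + 1)² = 10² = 100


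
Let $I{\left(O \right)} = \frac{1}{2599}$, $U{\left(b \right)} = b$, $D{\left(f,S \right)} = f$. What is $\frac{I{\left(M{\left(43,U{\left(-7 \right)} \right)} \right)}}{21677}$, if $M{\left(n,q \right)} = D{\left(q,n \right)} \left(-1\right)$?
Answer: $\frac{1}{56338523} \approx 1.775 \cdot 10^{-8}$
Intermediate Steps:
$M{\left(n,q \right)} = - q$ ($M{\left(n,q \right)} = q \left(-1\right) = - q$)
$I{\left(O \right)} = \frac{1}{2599}$
$\frac{I{\left(M{\left(43,U{\left(-7 \right)} \right)} \right)}}{21677} = \frac{1}{2599 \cdot 21677} = \frac{1}{2599} \cdot \frac{1}{21677} = \frac{1}{56338523}$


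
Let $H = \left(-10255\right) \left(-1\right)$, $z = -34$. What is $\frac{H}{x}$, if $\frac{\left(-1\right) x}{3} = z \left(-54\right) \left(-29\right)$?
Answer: $\frac{10255}{159732} \approx 0.064201$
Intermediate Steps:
$x = 159732$ ($x = - 3 \left(-34\right) \left(-54\right) \left(-29\right) = - 3 \cdot 1836 \left(-29\right) = \left(-3\right) \left(-53244\right) = 159732$)
$H = 10255$
$\frac{H}{x} = \frac{10255}{159732}$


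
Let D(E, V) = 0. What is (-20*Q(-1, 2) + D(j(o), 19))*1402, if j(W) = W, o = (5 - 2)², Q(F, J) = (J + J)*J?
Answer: -224320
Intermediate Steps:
Q(F, J) = 2*J² (Q(F, J) = (2*J)*J = 2*J²)
o = 9 (o = 3² = 9)
(-20*Q(-1, 2) + D(j(o), 19))*1402 = (-40*2² + 0)*1402 = (-40*4 + 0)*1402 = (-20*8 + 0)*1402 = (-160 + 0)*1402 = -160*1402 = -224320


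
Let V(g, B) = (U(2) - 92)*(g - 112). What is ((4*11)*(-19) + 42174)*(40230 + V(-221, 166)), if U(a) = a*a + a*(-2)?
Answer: 2929458708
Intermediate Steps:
U(a) = a**2 - 2*a
V(g, B) = 10304 - 92*g (V(g, B) = (2*(-2 + 2) - 92)*(g - 112) = (2*0 - 92)*(-112 + g) = (0 - 92)*(-112 + g) = -92*(-112 + g) = 10304 - 92*g)
((4*11)*(-19) + 42174)*(40230 + V(-221, 166)) = ((4*11)*(-19) + 42174)*(40230 + (10304 - 92*(-221))) = (44*(-19) + 42174)*(40230 + (10304 + 20332)) = (-836 + 42174)*(40230 + 30636) = 41338*70866 = 2929458708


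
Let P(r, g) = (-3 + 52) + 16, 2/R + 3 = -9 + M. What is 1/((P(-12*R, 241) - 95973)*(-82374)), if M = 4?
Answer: 1/7900325592 ≈ 1.2658e-10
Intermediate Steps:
R = -1/4 (R = 2/(-3 + (-9 + 4)) = 2/(-3 - 5) = 2/(-8) = 2*(-1/8) = -1/4 ≈ -0.25000)
P(r, g) = 65 (P(r, g) = 49 + 16 = 65)
1/((P(-12*R, 241) - 95973)*(-82374)) = 1/((65 - 95973)*(-82374)) = -1/82374/(-95908) = -1/95908*(-1/82374) = 1/7900325592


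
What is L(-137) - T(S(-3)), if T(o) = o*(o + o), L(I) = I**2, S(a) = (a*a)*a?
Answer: 17311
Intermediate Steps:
S(a) = a**3 (S(a) = a**2*a = a**3)
T(o) = 2*o**2 (T(o) = o*(2*o) = 2*o**2)
L(-137) - T(S(-3)) = (-137)**2 - 2*((-3)**3)**2 = 18769 - 2*(-27)**2 = 18769 - 2*729 = 18769 - 1*1458 = 18769 - 1458 = 17311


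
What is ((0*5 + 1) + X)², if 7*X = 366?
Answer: 139129/49 ≈ 2839.4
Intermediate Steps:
X = 366/7 (X = (⅐)*366 = 366/7 ≈ 52.286)
((0*5 + 1) + X)² = ((0*5 + 1) + 366/7)² = ((0 + 1) + 366/7)² = (1 + 366/7)² = (373/7)² = 139129/49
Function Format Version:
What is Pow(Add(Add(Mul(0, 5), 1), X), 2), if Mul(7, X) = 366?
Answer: Rational(139129, 49) ≈ 2839.4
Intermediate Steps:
X = Rational(366, 7) (X = Mul(Rational(1, 7), 366) = Rational(366, 7) ≈ 52.286)
Pow(Add(Add(Mul(0, 5), 1), X), 2) = Pow(Add(Add(Mul(0, 5), 1), Rational(366, 7)), 2) = Pow(Add(Add(0, 1), Rational(366, 7)), 2) = Pow(Add(1, Rational(366, 7)), 2) = Pow(Rational(373, 7), 2) = Rational(139129, 49)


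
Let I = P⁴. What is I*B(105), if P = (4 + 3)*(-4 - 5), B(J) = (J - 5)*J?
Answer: 165406090500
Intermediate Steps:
B(J) = J*(-5 + J) (B(J) = (-5 + J)*J = J*(-5 + J))
P = -63 (P = 7*(-9) = -63)
I = 15752961 (I = (-63)⁴ = 15752961)
I*B(105) = 15752961*(105*(-5 + 105)) = 15752961*(105*100) = 15752961*10500 = 165406090500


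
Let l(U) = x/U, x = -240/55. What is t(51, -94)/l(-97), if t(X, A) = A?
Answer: -50149/24 ≈ -2089.5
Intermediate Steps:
x = -48/11 (x = -240*1/55 = -48/11 ≈ -4.3636)
l(U) = -48/(11*U)
t(51, -94)/l(-97) = -94/((-48/11/(-97))) = -94/((-48/11*(-1/97))) = -94/48/1067 = -94*1067/48 = -50149/24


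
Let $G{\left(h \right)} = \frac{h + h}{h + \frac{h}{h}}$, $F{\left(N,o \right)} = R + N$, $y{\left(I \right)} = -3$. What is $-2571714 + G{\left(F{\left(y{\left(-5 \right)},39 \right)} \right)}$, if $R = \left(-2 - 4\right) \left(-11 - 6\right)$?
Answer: $- \frac{128585601}{50} \approx -2.5717 \cdot 10^{6}$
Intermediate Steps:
$R = 102$ ($R = \left(-6\right) \left(-17\right) = 102$)
$F{\left(N,o \right)} = 102 + N$
$G{\left(h \right)} = \frac{2 h}{1 + h}$ ($G{\left(h \right)} = \frac{2 h}{h + 1} = \frac{2 h}{1 + h}$)
$-2571714 + G{\left(F{\left(y{\left(-5 \right)},39 \right)} \right)} = -2571714 + \frac{2 \left(102 - 3\right)}{1 + \left(102 - 3\right)} = -2571714 + 2 \cdot 99 \frac{1}{1 + 99} = -2571714 + 2 \cdot 99 \cdot \frac{1}{100} = -2571714 + \frac{99}{50} = - \frac{128585601}{50}$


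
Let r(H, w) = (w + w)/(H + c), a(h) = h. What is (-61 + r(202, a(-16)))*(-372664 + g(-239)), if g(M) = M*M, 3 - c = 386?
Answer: 3473812887/181 ≈ 1.9192e+7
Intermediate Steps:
c = -383 (c = 3 - 1*386 = 3 - 386 = -383)
r(H, w) = 2*w/(-383 + H) (r(H, w) = (w + w)/(H - 383) = (2*w)/(-383 + H) = 2*w/(-383 + H))
g(M) = M²
(-61 + r(202, a(-16)))*(-372664 + g(-239)) = (-61 + 2*(-16)/(-383 + 202))*(-372664 + (-239)²) = (-61 + 2*(-16)/(-181))*(-372664 + 57121) = (-61 + 2*(-16)*(-1/181))*(-315543) = (-61 + 32/181)*(-315543) = -11009/181*(-315543) = 3473812887/181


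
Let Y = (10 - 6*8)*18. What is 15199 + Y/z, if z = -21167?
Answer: 321717917/21167 ≈ 15199.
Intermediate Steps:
Y = -684 (Y = (10 - 48)*18 = -38*18 = -684)
15199 + Y/z = 15199 - 684/(-21167) = 15199 - 684*(-1/21167) = 15199 + 684/21167 = 321717917/21167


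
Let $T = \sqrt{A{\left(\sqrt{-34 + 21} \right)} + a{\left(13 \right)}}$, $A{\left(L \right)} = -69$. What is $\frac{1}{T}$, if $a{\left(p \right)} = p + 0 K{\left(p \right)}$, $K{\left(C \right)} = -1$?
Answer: $- \frac{i \sqrt{14}}{28} \approx - 0.13363 i$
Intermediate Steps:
$a{\left(p \right)} = p$ ($a{\left(p \right)} = p + 0 \left(-1\right) = p + 0 = p$)
$T = 2 i \sqrt{14}$ ($T = \sqrt{-69 + 13} = \sqrt{-56} = 2 i \sqrt{14} \approx 7.4833 i$)
$\frac{1}{T} = \frac{1}{2 i \sqrt{14}} = - \frac{i \sqrt{14}}{28}$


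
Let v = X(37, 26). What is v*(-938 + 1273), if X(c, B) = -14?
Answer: -4690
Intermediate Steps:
v = -14
v*(-938 + 1273) = -14*(-938 + 1273) = -14*335 = -4690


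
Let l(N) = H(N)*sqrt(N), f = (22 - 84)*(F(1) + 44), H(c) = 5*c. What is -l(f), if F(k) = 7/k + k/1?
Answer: 32240*I*sqrt(806) ≈ 9.153e+5*I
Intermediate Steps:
F(k) = k + 7/k (F(k) = 7/k + k*1 = 7/k + k = k + 7/k)
f = -3224 (f = (22 - 84)*((1 + 7/1) + 44) = -62*((1 + 7*1) + 44) = -62*((1 + 7) + 44) = -62*(8 + 44) = -62*52 = -3224)
l(N) = 5*N**(3/2) (l(N) = (5*N)*sqrt(N) = 5*N**(3/2))
-l(f) = -5*(-3224)**(3/2) = -5*(-6448*I*sqrt(806)) = -(-32240)*I*sqrt(806) = 32240*I*sqrt(806)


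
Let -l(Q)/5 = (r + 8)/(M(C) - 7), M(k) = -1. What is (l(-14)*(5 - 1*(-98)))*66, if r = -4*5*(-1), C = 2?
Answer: 118965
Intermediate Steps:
r = 20 (r = -20*(-1) = 20)
l(Q) = 35/2 (l(Q) = -5*(20 + 8)/(-1 - 7) = -140/(-8) = -140*(-1)/8 = -5*(-7/2) = 35/2)
(l(-14)*(5 - 1*(-98)))*66 = (35*(5 - 1*(-98))/2)*66 = (35*(5 + 98)/2)*66 = ((35/2)*103)*66 = (3605/2)*66 = 118965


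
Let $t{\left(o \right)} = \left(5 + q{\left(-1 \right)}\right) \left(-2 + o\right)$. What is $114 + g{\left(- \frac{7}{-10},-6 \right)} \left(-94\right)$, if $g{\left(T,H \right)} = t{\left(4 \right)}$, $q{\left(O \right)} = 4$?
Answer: $-1578$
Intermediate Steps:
$t{\left(o \right)} = -18 + 9 o$ ($t{\left(o \right)} = \left(5 + 4\right) \left(-2 + o\right) = 9 \left(-2 + o\right) = -18 + 9 o$)
$g{\left(T,H \right)} = 18$ ($g{\left(T,H \right)} = -18 + 9 \cdot 4 = -18 + 36 = 18$)
$114 + g{\left(- \frac{7}{-10},-6 \right)} \left(-94\right) = 114 + 18 \left(-94\right) = 114 - 1692 = -1578$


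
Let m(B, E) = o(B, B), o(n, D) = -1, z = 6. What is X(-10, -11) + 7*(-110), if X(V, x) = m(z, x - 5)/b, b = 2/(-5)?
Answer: -1535/2 ≈ -767.50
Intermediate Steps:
m(B, E) = -1
b = -2/5 (b = 2*(-1/5) = -2/5 ≈ -0.40000)
X(V, x) = 5/2 (X(V, x) = -1/(-2/5) = -1*(-5/2) = 5/2)
X(-10, -11) + 7*(-110) = 5/2 + 7*(-110) = 5/2 - 770 = -1535/2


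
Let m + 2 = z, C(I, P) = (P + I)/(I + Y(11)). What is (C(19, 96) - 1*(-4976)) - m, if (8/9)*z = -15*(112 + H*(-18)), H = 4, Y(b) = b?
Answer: 33941/6 ≈ 5656.8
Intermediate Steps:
C(I, P) = (I + P)/(11 + I) (C(I, P) = (P + I)/(I + 11) = (I + P)/(11 + I))
z = -675 (z = 9*(-15*(112 + 4*(-18)))/8 = 9*(-15*(112 - 72))/8 = 9*(-15*40)/8 = (9/8)*(-600) = -675)
m = -677 (m = -2 - 675 = -677)
(C(19, 96) - 1*(-4976)) - m = ((19 + 96)/(11 + 19) - 1*(-4976)) - 1*(-677) = (115/30 + 4976) + 677 = ((1/30)*115 + 4976) + 677 = (23/6 + 4976) + 677 = 29879/6 + 677 = 33941/6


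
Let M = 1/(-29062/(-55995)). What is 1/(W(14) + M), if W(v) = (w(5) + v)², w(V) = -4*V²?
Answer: 29062/214998547 ≈ 0.00013517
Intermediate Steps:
W(v) = (-100 + v)² (W(v) = (-4*5² + v)² = (-4*25 + v)² = (-100 + v)²)
M = 55995/29062 (M = 1/(-29062*(-1/55995)) = 1/(29062/55995) = 55995/29062 ≈ 1.9267)
1/(W(14) + M) = 1/((-100 + 14)² + 55995/29062) = 1/((-86)² + 55995/29062) = 1/(7396 + 55995/29062) = 1/(214998547/29062) = 29062/214998547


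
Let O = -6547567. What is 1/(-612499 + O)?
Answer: -1/7160066 ≈ -1.3966e-7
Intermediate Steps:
1/(-612499 + O) = 1/(-612499 - 6547567) = 1/(-7160066) = -1/7160066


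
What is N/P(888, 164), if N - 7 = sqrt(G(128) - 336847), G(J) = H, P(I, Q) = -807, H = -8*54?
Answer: -7/807 - I*sqrt(337279)/807 ≈ -0.0086741 - 0.71965*I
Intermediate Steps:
H = -432
G(J) = -432
N = 7 + I*sqrt(337279) (N = 7 + sqrt(-432 - 336847) = 7 + sqrt(-337279) = 7 + I*sqrt(337279) ≈ 7.0 + 580.76*I)
N/P(888, 164) = (7 + I*sqrt(337279))/(-807) = (7 + I*sqrt(337279))*(-1/807) = -7/807 - I*sqrt(337279)/807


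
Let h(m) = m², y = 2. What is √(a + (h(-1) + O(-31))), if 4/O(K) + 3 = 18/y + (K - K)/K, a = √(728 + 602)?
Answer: √(15 + 9*√1330)/3 ≈ 6.1754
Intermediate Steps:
a = √1330 ≈ 36.469
O(K) = ⅔ (O(K) = 4/(-3 + (18/2 + (K - K)/K)) = 4/(-3 + (18*(½) + 0/K)) = 4/(-3 + (9 + 0)) = 4/(-3 + 9) = 4/6 = 4*(⅙) = ⅔)
√(a + (h(-1) + O(-31))) = √(√1330 + ((-1)² + ⅔)) = √(√1330 + (1 + ⅔)) = √(√1330 + 5/3) = √(5/3 + √1330)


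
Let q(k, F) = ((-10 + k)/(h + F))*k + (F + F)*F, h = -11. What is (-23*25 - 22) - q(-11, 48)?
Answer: -192816/37 ≈ -5211.2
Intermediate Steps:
q(k, F) = 2*F**2 + k*(-10 + k)/(-11 + F) (q(k, F) = ((-10 + k)/(-11 + F))*k + (F + F)*F = ((-10 + k)/(-11 + F))*k + (2*F)*F = k*(-10 + k)/(-11 + F) + 2*F**2 = 2*F**2 + k*(-10 + k)/(-11 + F))
(-23*25 - 22) - q(-11, 48) = (-23*25 - 22) - ((-11)**2 - 22*48**2 - 10*(-11) + 2*48**3)/(-11 + 48) = (-575 - 22) - (121 - 22*2304 + 110 + 2*110592)/37 = -597 - (121 - 50688 + 110 + 221184)/37 = -597 - 170727/37 = -192816/37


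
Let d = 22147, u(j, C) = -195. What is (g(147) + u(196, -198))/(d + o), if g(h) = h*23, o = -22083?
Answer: 1593/32 ≈ 49.781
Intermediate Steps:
g(h) = 23*h
(g(147) + u(196, -198))/(d + o) = (23*147 - 195)/(22147 - 22083) = (3381 - 195)/64 = 3186*(1/64) = 1593/32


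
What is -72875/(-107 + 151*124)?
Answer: -72875/18617 ≈ -3.9144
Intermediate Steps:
-72875/(-107 + 151*124) = -72875/(-107 + 18724) = -72875/18617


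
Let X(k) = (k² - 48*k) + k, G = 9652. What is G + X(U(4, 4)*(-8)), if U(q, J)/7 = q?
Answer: 70356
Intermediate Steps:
U(q, J) = 7*q
X(k) = k² - 47*k
G + X(U(4, 4)*(-8)) = 9652 + ((7*4)*(-8))*(-47 + (7*4)*(-8)) = 9652 + (28*(-8))*(-47 + 28*(-8)) = 9652 - 224*(-47 - 224) = 9652 - 224*(-271) = 9652 + 60704 = 70356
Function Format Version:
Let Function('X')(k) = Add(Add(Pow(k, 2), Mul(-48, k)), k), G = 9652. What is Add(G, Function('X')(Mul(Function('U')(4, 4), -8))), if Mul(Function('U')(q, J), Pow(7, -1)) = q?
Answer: 70356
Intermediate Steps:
Function('U')(q, J) = Mul(7, q)
Function('X')(k) = Add(Pow(k, 2), Mul(-47, k))
Add(G, Function('X')(Mul(Function('U')(4, 4), -8))) = Add(9652, Mul(Mul(Mul(7, 4), -8), Add(-47, Mul(Mul(7, 4), -8)))) = Add(9652, Mul(Mul(28, -8), Add(-47, Mul(28, -8)))) = Add(9652, Mul(-224, Add(-47, -224))) = Add(9652, Mul(-224, -271)) = Add(9652, 60704) = 70356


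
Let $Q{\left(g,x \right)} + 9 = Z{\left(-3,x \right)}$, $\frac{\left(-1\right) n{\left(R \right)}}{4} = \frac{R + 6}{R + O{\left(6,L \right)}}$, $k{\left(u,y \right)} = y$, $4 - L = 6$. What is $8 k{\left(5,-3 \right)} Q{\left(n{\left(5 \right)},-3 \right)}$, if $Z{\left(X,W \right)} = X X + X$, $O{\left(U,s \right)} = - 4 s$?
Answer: $72$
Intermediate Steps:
$L = -2$ ($L = 4 - 6 = -2$)
$Z{\left(X,W \right)} = X + X^{2}$ ($Z{\left(X,W \right)} = X^{2} + X = X + X^{2}$)
$n{\left(R \right)} = - \frac{4 \left(6 + R\right)}{8 + R}$ ($n{\left(R \right)} = - 4 \frac{R + 6}{R - -8} = - 4 \frac{6 + R}{R + 8} = - 4 \frac{6 + R}{8 + R} = - \frac{4 \left(6 + R\right)}{8 + R}$)
$Q{\left(g,x \right)} = -3$ ($Q{\left(g,x \right)} = -9 - 3 \left(1 - 3\right) = -9 - -6 = -9 + 6 = -3$)
$8 k{\left(5,-3 \right)} Q{\left(n{\left(5 \right)},-3 \right)} = 8 \left(-3\right) \left(-3\right) = \left(-24\right) \left(-3\right) = 72$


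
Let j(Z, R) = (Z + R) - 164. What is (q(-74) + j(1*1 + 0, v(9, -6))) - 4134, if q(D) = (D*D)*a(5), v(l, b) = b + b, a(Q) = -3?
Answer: -20737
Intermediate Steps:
v(l, b) = 2*b
j(Z, R) = -164 + R + Z (j(Z, R) = (R + Z) - 164 = -164 + R + Z)
q(D) = -3*D**2 (q(D) = (D*D)*(-3) = D**2*(-3) = -3*D**2)
(q(-74) + j(1*1 + 0, v(9, -6))) - 4134 = (-3*(-74)**2 + (-164 + 2*(-6) + (1*1 + 0))) - 4134 = (-3*5476 + (-164 - 12 + (1 + 0))) - 4134 = (-16428 + (-164 - 12 + 1)) - 4134 = (-16428 - 175) - 4134 = -16603 - 4134 = -20737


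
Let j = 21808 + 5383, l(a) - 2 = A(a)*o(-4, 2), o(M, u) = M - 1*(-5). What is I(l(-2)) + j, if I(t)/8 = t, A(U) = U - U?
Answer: 27207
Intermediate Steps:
o(M, u) = 5 + M (o(M, u) = M + 5 = 5 + M)
A(U) = 0
l(a) = 2 (l(a) = 2 + 0*(5 - 4) = 2 + 0*1 = 2 + 0 = 2)
I(t) = 8*t
j = 27191
I(l(-2)) + j = 8*2 + 27191 = 16 + 27191 = 27207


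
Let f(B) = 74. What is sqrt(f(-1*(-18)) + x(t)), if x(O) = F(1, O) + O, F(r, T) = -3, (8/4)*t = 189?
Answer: sqrt(662)/2 ≈ 12.865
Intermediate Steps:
t = 189/2 (t = (1/2)*189 = 189/2 ≈ 94.500)
x(O) = -3 + O
sqrt(f(-1*(-18)) + x(t)) = sqrt(74 + (-3 + 189/2)) = sqrt(74 + 183/2) = sqrt(331/2) = sqrt(662)/2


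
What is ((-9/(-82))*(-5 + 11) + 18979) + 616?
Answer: 803422/41 ≈ 19596.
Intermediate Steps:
((-9/(-82))*(-5 + 11) + 18979) + 616 = (-9*(-1/82)*6 + 18979) + 616 = ((9/82)*6 + 18979) + 616 = (27/41 + 18979) + 616 = 778166/41 + 616 = 803422/41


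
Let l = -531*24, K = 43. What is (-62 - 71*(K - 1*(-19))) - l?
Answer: 8280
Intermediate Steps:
l = -12744
(-62 - 71*(K - 1*(-19))) - l = (-62 - 71*(43 - 1*(-19))) - 1*(-12744) = (-62 - 71*(43 + 19)) + 12744 = (-62 - 71*62) + 12744 = (-62 - 4402) + 12744 = -4464 + 12744 = 8280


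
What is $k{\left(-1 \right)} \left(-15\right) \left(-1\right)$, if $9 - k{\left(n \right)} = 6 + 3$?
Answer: $0$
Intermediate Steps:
$k{\left(n \right)} = 0$ ($k{\left(n \right)} = 9 - \left(6 + 3\right) = 9 - 9 = 0$)
$k{\left(-1 \right)} \left(-15\right) \left(-1\right) = 0 \left(-15\right) \left(-1\right) = 0 \left(-1\right) = 0$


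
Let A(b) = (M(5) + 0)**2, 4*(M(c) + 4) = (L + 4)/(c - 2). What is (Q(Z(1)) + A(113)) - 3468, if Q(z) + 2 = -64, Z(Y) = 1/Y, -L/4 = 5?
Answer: -31550/9 ≈ -3505.6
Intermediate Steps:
L = -20 (L = -4*5 = -20)
M(c) = -4 - 4/(-2 + c) (M(c) = -4 + ((-20 + 4)/(c - 2))/4 = -4 + (-16/(-2 + c))/4 = -4 - 4/(-2 + c))
A(b) = 256/9 (A(b) = (4*(1 - 1*5)/(-2 + 5) + 0)**2 = (4*(1 - 5)/3 + 0)**2 = (4*(1/3)*(-4) + 0)**2 = (-16/3 + 0)**2 = (-16/3)**2 = 256/9)
Q(z) = -66 (Q(z) = -2 - 64 = -66)
(Q(Z(1)) + A(113)) - 3468 = (-66 + 256/9) - 3468 = -338/9 - 3468 = -31550/9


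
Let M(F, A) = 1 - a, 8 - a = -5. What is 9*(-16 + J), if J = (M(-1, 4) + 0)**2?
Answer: 1152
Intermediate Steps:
a = 13 (a = 8 - 1*(-5) = 8 + 5 = 13)
M(F, A) = -12 (M(F, A) = 1 - 1*13 = 1 - 13 = -12)
J = 144 (J = (-12 + 0)**2 = (-12)**2 = 144)
9*(-16 + J) = 9*(-16 + 144) = 9*128 = 1152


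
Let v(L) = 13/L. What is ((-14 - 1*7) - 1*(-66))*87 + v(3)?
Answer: 11758/3 ≈ 3919.3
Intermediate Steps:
((-14 - 1*7) - 1*(-66))*87 + v(3) = ((-14 - 1*7) - 1*(-66))*87 + 13/3 = ((-14 - 7) + 66)*87 + 13*(⅓) = (-21 + 66)*87 + 13/3 = 45*87 + 13/3 = 3915 + 13/3 = 11758/3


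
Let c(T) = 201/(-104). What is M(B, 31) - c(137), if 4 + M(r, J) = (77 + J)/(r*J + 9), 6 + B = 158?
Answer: -1003783/490984 ≈ -2.0444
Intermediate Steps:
B = 152 (B = -6 + 158 = 152)
c(T) = -201/104 (c(T) = 201*(-1/104) = -201/104)
M(r, J) = -4 + (77 + J)/(9 + J*r) (M(r, J) = -4 + (77 + J)/(r*J + 9) = -4 + (77 + J)/(J*r + 9) = -4 + (77 + J)/(9 + J*r))
M(B, 31) - c(137) = (41 + 31 - 4*31*152)/(9 + 31*152) - 1*(-201/104) = (41 + 31 - 18848)/(9 + 4712) + 201/104 = -18776/4721 + 201/104 = -1003783/490984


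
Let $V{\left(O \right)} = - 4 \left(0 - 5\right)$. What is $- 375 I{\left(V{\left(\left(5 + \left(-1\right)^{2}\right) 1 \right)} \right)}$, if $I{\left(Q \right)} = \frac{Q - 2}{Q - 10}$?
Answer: $-675$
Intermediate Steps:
$V{\left(O \right)} = 20$ ($V{\left(O \right)} = \left(-4\right) \left(-5\right) = 20$)
$I{\left(Q \right)} = \frac{-2 + Q}{-10 + Q}$
$- 375 I{\left(V{\left(\left(5 + \left(-1\right)^{2}\right) 1 \right)} \right)} = - 375 \frac{-2 + 20}{-10 + 20} = - 375 \cdot \frac{1}{10} \cdot 18 = \left(-375\right) \frac{9}{5} = -675$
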